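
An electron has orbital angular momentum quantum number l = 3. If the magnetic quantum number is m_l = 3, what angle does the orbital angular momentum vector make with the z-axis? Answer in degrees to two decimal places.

θ ≈ 30.00°

|L| = ℏ√(l(l+1)) = 2√3 ℏ.
L_z = m_l ℏ = 3ℏ.
cos θ = L_z/|L| = 3/√12, so θ ≈ 30.00°.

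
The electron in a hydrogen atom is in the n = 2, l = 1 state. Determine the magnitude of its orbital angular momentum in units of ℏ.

|L| = √2 ℏ ≈ 1.414ℏ

|L| = ℏ√(l(l+1)) = ℏ√(1·2) = √2 ℏ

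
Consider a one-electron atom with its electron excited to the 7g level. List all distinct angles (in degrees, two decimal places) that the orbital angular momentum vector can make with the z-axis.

θ ∈ {26.57°, 47.87°, 63.43°, 77.08°, 90.00°, 102.92°, 116.57°, 132.13°, 153.43°}

The 7g level has l = 4.
|L|² = l(l+1)ℏ² = 20ℏ², so |L| = 2√5 ℏ.
cos θ = m_l/√20 for each m_l ∈ {-4, -3, -2, -1, 0, 1, 2, 3, 4}.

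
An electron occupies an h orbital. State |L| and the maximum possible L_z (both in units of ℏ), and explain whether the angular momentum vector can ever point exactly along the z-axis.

H corresponds to l = 5.
|L| = √30 ℏ ≈ 5.4772ℏ, while L_z,max = lℏ = 5ℏ.
Since |L| > L_z,max, the vector can never point exactly along z; the closest it comes is θ_min = arccos(5/√30) ≈ 24.1°.

No: L_z,max = 5ℏ < |L| = √30 ℏ ≈ 5.477ℏ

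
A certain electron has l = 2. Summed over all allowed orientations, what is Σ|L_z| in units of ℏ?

The allowed m_l values are -2, -1, 0, 1, 2.
Σ|m_l| = 2·2(2+1)/2 = 6.

Σ|L_z| = 6 ℏ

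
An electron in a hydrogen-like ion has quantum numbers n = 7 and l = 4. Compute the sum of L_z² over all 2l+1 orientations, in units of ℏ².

Σ(L_z)² = 60 ℏ²

The allowed m_l values are -4, -3, -2, -1, 0, 1, 2, 3, 4.
Σ m_l² = 2·(1 + 4 + 9 + 16) = 60.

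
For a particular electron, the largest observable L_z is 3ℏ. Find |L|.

|L| = 2√3 ℏ ≈ 3.464ℏ

L_z,max = lℏ, so l = 3.
Then |L| = ℏ√(3·4) = 2√3 ℏ.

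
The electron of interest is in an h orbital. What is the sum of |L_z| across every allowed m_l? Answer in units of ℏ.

Σ|L_z| = 30 ℏ

The letter h corresponds to l = 5.
m_l ∈ {-5, -4, -3, -2, -1, 0, 1, 2, 3, 4, 5}.
Σ|m_l| = 2(1+2+…+5) = 30.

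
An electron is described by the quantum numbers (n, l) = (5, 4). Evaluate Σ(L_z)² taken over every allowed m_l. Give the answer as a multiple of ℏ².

m_l ∈ {-4, -3, -2, -1, 0, 1, 2, 3, 4}.
Σ m_l² = l(l+1)(2l+1)/3 = 4·5·9/3 = 60.

Σ(L_z)² = 60 ℏ²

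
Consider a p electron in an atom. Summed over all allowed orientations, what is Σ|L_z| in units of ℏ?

For a p orbital, l = 1.
m_l ∈ {-1, 0, 1}.
Σ|m_l| = 2(1+2+…+1) = 2.

Σ|L_z| = 2 ℏ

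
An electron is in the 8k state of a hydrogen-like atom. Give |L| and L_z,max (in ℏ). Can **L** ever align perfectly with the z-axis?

For 8k, l = 7.
|L| = 2√14 ℏ ≈ 7.4833ℏ, while L_z,max = lℏ = 7ℏ.
Since |L| > L_z,max, the vector can never point exactly along z; the closest it comes is θ_min = arccos(7/√56) ≈ 20.7°.

No: L_z,max = 7ℏ < |L| = 2√14 ℏ ≈ 7.483ℏ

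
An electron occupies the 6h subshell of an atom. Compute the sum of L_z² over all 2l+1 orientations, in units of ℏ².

The 6h subshell has l = 5.
m_l ∈ {-5, -4, -3, -2, -1, 0, 1, 2, 3, 4, 5}.
Σ m_l² = 2·(1 + 4 + 9 + 16 + 25) = 110.

Σ(L_z)² = 110 ℏ²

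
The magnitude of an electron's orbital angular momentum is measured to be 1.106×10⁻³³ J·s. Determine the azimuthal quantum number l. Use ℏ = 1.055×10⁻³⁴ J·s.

l = 10

In units of ℏ, |L| ≈ 10.483.
(|L|/ℏ)² = l(l+1) ≈ 109.90 ⇒ l = 10.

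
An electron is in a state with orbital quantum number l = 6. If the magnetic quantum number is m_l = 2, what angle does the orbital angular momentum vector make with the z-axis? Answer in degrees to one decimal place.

|L| = √(l(l+1)) ℏ = √42 ℏ.
L_z = m_l ℏ = 2ℏ.
cos θ = L_z/|L| = 2/√42, so θ ≈ 72.0°.

θ ≈ 72.0°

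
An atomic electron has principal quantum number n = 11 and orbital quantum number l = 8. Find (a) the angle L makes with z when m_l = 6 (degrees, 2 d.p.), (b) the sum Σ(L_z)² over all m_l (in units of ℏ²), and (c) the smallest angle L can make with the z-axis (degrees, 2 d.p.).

For m_l = 6: cos θ = 6/√72, θ ≈ 45.00°.
Σ m_l² = 408, so Σ(L_z)² = 408 ℏ².
cos θ_min = 8/√72, so θ_min ≈ 19.47°.

θ(m_l=6) ≈ 45.00°; Σ(L_z)² = 408 ℏ²; θ_min ≈ 19.47°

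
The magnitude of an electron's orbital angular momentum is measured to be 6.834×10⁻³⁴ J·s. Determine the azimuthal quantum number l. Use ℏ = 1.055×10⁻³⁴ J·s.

l = 6

|L|/ℏ = (6.834×10⁻³⁴)/(1.055×10⁻³⁴) ≈ 6.478.
l(l+1) ≈ 6.478² ≈ 41.96, so l = 6.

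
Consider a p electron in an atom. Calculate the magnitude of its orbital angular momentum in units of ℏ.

|L| = √2 ℏ ≈ 1.414ℏ

For a p orbital, l = 1.
|L| = ℏ√(l(l+1)) = ℏ√(1·2) = √2 ℏ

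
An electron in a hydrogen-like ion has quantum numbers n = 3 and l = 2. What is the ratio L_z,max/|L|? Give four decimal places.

|L| = √6 ℏ ≈ 2.4495ℏ, while L_z,max = lℏ = 2ℏ.
L_z,max/|L| = 2/√6 = 0.8165.

L_z,max/|L| = 0.8165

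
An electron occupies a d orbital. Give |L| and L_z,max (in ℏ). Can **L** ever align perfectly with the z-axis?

The letter d corresponds to l = 2.
|L| = √6 ℏ ≈ 2.4495ℏ, while L_z,max = lℏ = 2ℏ.
Since |L| > L_z,max, the vector can never point exactly along z; the closest it comes is θ_min = arccos(2/√6) ≈ 35.3°.

No: L_z,max = 2ℏ < |L| = √6 ℏ ≈ 2.449ℏ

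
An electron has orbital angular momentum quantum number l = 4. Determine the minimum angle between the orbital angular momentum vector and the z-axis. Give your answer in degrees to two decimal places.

θ_min ≈ 26.57°

|L| = ℏ√(l(l+1)) = 2√5 ℏ.
The smallest angle corresponds to the largest L_z, i.e. m_l = l = 4, giving L_z = 4ℏ.
cos θ_min = 4/√20, so θ_min ≈ 26.57°.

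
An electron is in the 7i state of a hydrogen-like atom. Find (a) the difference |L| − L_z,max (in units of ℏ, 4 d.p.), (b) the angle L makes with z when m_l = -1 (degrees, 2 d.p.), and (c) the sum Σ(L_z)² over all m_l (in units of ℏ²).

|L|−L_z,max ≈ 0.4807ℏ; θ(m_l=-1) ≈ 98.88°; Σ(L_z)² = 182 ℏ²

For 7i, l = 6.
|L| − L_z,max = (√42 − 6)ℏ ≈ 0.4807ℏ.
For m_l = -1: cos θ = -1/√42, θ ≈ 98.88°.
Σ m_l² = 182, so Σ(L_z)² = 182 ℏ².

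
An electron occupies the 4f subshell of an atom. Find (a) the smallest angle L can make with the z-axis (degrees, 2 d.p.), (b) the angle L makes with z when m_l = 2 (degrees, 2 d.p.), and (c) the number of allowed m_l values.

4f means n = 4, l = 3.
cos θ_min = 3/√12, so θ_min ≈ 30.00°.
For m_l = 2: cos θ = 2/√12, θ ≈ 54.74°.
There are 2l+1 = 7 values of m_l.

θ_min ≈ 30.00°; θ(m_l=2) ≈ 54.74°; 7 values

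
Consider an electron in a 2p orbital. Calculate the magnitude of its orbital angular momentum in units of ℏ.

2p means n = 2, l = 1.
|L| = ℏ√(l(l+1)) = ℏ√(1·2) = √2 ℏ

|L| = √2 ℏ ≈ 1.414ℏ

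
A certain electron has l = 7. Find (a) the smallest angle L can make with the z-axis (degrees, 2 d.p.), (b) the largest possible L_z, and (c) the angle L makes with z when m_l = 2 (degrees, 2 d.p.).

θ_min ≈ 20.70°; L_z,max = 7ℏ; θ(m_l=2) ≈ 74.50°

cos θ_min = 7/√56, so θ_min ≈ 20.70°.
L_z,max = lℏ = 7ℏ.
For m_l = 2: cos θ = 2/√56, θ ≈ 74.50°.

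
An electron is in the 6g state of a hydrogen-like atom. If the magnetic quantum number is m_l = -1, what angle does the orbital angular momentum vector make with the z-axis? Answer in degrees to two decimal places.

For 6g, l = 4.
|L| = ℏ√(l(l+1)) = 2√5 ℏ.
L_z = m_l ℏ = −1ℏ.
cos θ = L_z/|L| = -1/√20, so θ ≈ 102.92°.

θ ≈ 102.92°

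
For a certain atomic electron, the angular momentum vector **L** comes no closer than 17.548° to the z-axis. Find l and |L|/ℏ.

l = 10, |L| = √110 ℏ ≈ 10.488ℏ

cos²θ_min = l/(l+1) = 0.9091.
Thus l = 0.9091/(1 − 0.9091) ≈ 10.
Then |L| = ℏ√(10·11) = √110 ℏ.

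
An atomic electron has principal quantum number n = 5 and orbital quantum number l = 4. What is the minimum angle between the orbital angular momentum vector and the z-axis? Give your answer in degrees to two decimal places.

|L| = √(l(l+1)) ℏ = 2√5 ℏ.
The smallest angle corresponds to the largest L_z, i.e. m_l = l = 4, giving L_z = 4ℏ.
cos θ_min = 4/√20, so θ_min ≈ 26.57°.

θ_min ≈ 26.57°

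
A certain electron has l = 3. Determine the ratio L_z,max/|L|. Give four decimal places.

L_z,max/|L| = 0.8660

|L| = 2√3 ℏ ≈ 3.4641ℏ, while L_z,max = lℏ = 3ℏ.
L_z,max/|L| = 3/√12 = 0.8660.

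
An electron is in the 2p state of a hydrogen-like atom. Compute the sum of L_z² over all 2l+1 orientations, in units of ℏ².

The 2p subshell has l = 1.
m_l runs from −1 to 1, i.e. {-1, 0, 1}.
Σ m_l² = l(l+1)(2l+1)/3 = 1·2·3/3 = 2.

Σ(L_z)² = 2 ℏ²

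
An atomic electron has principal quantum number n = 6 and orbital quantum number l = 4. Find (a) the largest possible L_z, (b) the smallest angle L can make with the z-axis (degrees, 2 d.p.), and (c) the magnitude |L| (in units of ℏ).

L_z,max = lℏ = 4ℏ.
cos θ_min = 4/√20, so θ_min ≈ 26.57°.
|L| = ℏ√(4·5) = 2√5 ℏ ≈ 4.472ℏ.

L_z,max = 4ℏ; θ_min ≈ 26.57°; |L| = 2√5 ℏ ≈ 4.472ℏ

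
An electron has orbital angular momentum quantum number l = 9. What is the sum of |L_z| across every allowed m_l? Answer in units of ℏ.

Σ|L_z| = 90 ℏ

The allowed m_l values are -9, -8, -7, -6, -5, -4, -3, -2, -1, 0, 1, 2, 3, 4, 5, 6, 7, 8, 9.
Σ|m_l| = 2(1+2+…+9) = 90.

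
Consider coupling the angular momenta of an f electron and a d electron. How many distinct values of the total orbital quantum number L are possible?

The total orbital quantum number L ranges from |l₁ − l₂| to l₁ + l₂ in integer steps.
Allowed values: L = 1, 2, 3, 4, 5.
That is 5 values.

5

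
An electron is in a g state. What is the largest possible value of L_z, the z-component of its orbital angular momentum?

A g state has l = 4.
L_z = m_l ℏ with m_l ∈ {−4, …, 4}; the maximum is m_l = 4.

L_z,max = 4ℏ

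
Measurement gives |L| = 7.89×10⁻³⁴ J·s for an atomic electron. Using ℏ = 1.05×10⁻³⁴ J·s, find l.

In units of ℏ, |L| ≈ 7.514.
l(l+1) ≈ 7.514² ≈ 56.46, so l = 7.

l = 7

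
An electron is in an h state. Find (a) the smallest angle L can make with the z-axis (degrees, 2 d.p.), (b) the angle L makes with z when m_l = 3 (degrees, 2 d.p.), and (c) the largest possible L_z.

An h state has l = 5.
cos θ_min = 5/√30, so θ_min ≈ 24.09°.
For m_l = 3: cos θ = 3/√30, θ ≈ 56.79°.
L_z,max = lℏ = 5ℏ.

θ_min ≈ 24.09°; θ(m_l=3) ≈ 56.79°; L_z,max = 5ℏ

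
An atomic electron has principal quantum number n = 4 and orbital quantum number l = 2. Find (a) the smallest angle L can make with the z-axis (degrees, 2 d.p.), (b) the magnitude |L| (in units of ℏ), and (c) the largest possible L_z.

cos θ_min = 2/√6, so θ_min ≈ 35.26°.
|L| = ℏ√(2·3) = √6 ℏ ≈ 2.449ℏ.
L_z,max = lℏ = 2ℏ.

θ_min ≈ 35.26°; |L| = √6 ℏ ≈ 2.449ℏ; L_z,max = 2ℏ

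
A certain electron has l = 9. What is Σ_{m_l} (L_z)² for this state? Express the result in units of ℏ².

Σ(L_z)² = 570 ℏ²

The allowed m_l values are -9, -8, -7, -6, -5, -4, -3, -2, -1, 0, 1, 2, 3, 4, 5, 6, 7, 8, 9.
Summing m² from −9 to 9: Σ m_l² = 570.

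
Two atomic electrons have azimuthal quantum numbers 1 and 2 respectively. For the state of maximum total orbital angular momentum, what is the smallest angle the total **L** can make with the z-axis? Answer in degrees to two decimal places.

θ_min ≈ 30.00°

By the triangle rule, |l₁ − l₂| ≤ L ≤ l₁ + l₂.
So L can be 1, 2, 3.
The maximum is L = 3, with |L_tot| = ℏ√(3·4) = 2√3 ℏ.
The minimum angle with z is arccos(3/√12) ≈ 30.00°.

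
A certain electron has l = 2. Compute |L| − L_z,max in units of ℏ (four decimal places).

|L| = √6 ℏ ≈ 2.4495ℏ, while L_z,max = lℏ = 2ℏ.
The difference is (√6 − 2)ℏ ≈ 0.4495ℏ.

|L| − L_z,max ≈ 0.4495ℏ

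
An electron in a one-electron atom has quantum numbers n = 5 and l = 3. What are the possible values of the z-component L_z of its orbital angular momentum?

L_z = m_l ℏ with m_l ranging from −l to +l in integer steps.
For l = 3: m_l ∈ {-3, -2, -1, 0, 1, 2, 3}.

L_z ∈ {−3ℏ, −2ℏ, −ℏ, 0, ℏ, 2ℏ, 3ℏ}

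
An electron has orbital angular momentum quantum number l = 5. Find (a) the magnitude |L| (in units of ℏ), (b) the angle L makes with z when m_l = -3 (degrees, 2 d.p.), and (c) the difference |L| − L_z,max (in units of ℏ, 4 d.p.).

|L| = √30 ℏ ≈ 5.477ℏ; θ(m_l=-3) ≈ 123.21°; |L|−L_z,max ≈ 0.4772ℏ

|L| = ℏ√(5·6) = √30 ℏ ≈ 5.477ℏ.
For m_l = -3: cos θ = -3/√30, θ ≈ 123.21°.
|L| − L_z,max = (√30 − 5)ℏ ≈ 0.4772ℏ.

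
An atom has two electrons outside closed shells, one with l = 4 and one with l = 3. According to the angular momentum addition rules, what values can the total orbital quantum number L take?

By the triangle rule, |l₁ − l₂| ≤ L ≤ l₁ + l₂.
So L can be 1, 2, 3, 4, 5, 6, 7.

L = 1, 2, 3, 4, 5, 6, 7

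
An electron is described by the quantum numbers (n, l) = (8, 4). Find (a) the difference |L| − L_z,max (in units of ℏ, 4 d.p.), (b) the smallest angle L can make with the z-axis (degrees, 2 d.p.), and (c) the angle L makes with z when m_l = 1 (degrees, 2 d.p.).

|L| − L_z,max = (2√5 − 4)ℏ ≈ 0.4721ℏ.
cos θ_min = 4/√20, so θ_min ≈ 26.57°.
For m_l = 1: cos θ = 1/√20, θ ≈ 77.08°.

|L|−L_z,max ≈ 0.4721ℏ; θ_min ≈ 26.57°; θ(m_l=1) ≈ 77.08°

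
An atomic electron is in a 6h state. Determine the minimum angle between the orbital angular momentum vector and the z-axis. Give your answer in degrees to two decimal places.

For 6h, l = 5.
|L| = ℏ√(l(l+1)) = √30 ℏ.
The smallest angle corresponds to the largest L_z, i.e. m_l = l = 5, giving L_z = 5ℏ.
cos θ_min = 5/√30, so θ_min ≈ 24.09°.

θ_min ≈ 24.09°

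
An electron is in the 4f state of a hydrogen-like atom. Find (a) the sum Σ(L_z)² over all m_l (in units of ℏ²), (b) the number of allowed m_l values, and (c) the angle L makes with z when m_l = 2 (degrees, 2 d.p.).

The 4f subshell has l = 3.
Σ m_l² = 28, so Σ(L_z)² = 28 ℏ².
There are 2l+1 = 7 values of m_l.
For m_l = 2: cos θ = 2/√12, θ ≈ 54.74°.

Σ(L_z)² = 28 ℏ²; 7 values; θ(m_l=2) ≈ 54.74°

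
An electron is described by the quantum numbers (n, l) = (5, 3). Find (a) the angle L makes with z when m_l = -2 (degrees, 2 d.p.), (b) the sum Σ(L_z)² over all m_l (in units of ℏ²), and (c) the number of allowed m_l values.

θ(m_l=-2) ≈ 125.26°; Σ(L_z)² = 28 ℏ²; 7 values

For m_l = -2: cos θ = -2/√12, θ ≈ 125.26°.
Σ m_l² = 28, so Σ(L_z)² = 28 ℏ².
There are 2l+1 = 7 values of m_l.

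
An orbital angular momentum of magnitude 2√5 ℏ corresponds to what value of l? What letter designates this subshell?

(|L|/ℏ)² = l(l+1) = 20.
l² + l − 20 = 0 ⇒ l = 4.

l = 4 (g orbital)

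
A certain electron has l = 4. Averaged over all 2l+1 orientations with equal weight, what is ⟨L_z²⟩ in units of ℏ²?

⟨L_z²⟩ = 6.667 ℏ²

The allowed m_l values are -4, -3, -2, -1, 0, 1, 2, 3, 4.
Average of L_z² over 9 states: 60/9 ℏ² = 6.667 ℏ².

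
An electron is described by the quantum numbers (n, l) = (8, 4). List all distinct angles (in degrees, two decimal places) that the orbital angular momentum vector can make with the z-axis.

|L| = √(l(l+1)) ℏ = 2√5 ℏ.
cos θ = m_l/√20 for each m_l ∈ {-4, -3, -2, -1, 0, 1, 2, 3, 4}.

θ ∈ {26.57°, 47.87°, 63.43°, 77.08°, 90.00°, 102.92°, 116.57°, 132.13°, 153.43°}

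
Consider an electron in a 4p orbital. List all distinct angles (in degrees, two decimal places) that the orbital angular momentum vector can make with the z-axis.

4p means n = 4, l = 1.
|L| = √(l(l+1)) ℏ = √2 ℏ.
cos θ = m_l/√2 for each m_l ∈ {-1, 0, 1}.

θ ∈ {45.00°, 90.00°, 135.00°}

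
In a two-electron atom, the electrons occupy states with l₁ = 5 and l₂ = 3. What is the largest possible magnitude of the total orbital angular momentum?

|L_tot|_max = 6√2 ℏ ≈ 8.485ℏ

The total orbital quantum number L ranges from |l₁ − l₂| to l₁ + l₂ in integer steps.
So L can be 2, 3, 4, 5, 6, 7, 8.
The largest magnitude corresponds to L = 8: |L_tot| = ℏ√(8·9) = 6√2 ℏ.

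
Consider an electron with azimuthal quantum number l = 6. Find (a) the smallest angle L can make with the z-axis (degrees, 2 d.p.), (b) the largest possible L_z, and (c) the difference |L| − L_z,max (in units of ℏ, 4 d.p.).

cos θ_min = 6/√42, so θ_min ≈ 22.21°.
L_z,max = lℏ = 6ℏ.
|L| − L_z,max = (√42 − 6)ℏ ≈ 0.4807ℏ.

θ_min ≈ 22.21°; L_z,max = 6ℏ; |L|−L_z,max ≈ 0.4807ℏ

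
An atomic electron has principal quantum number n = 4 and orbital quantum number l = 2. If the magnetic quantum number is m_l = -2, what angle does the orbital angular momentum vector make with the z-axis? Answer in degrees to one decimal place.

|L| = √(l(l+1)) ℏ = √6 ℏ.
L_z = m_l ℏ = −2ℏ.
cos θ = L_z/|L| = -2/√6, so θ ≈ 144.7°.

θ ≈ 144.7°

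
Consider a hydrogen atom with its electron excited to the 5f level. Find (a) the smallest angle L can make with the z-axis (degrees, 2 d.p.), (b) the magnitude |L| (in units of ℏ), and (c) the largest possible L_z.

θ_min ≈ 30.00°; |L| = 2√3 ℏ ≈ 3.464ℏ; L_z,max = 3ℏ

The 5f level has l = 3.
cos θ_min = 3/√12, so θ_min ≈ 30.00°.
|L| = ℏ√(3·4) = 2√3 ℏ ≈ 3.464ℏ.
L_z,max = lℏ = 3ℏ.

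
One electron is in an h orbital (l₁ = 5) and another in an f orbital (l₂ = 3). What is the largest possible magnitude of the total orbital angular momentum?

By the triangle rule, |l₁ − l₂| ≤ L ≤ l₁ + l₂.
So L can be 2, 3, 4, 5, 6, 7, 8.
The largest magnitude corresponds to L = 8: |L_tot| = ℏ√(8·9) = 6√2 ℏ.

|L_tot|_max = 6√2 ℏ ≈ 8.485ℏ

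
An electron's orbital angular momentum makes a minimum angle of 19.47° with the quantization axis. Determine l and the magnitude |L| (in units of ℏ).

l = 8, |L| = 6√2 ℏ ≈ 8.485ℏ

cos θ_min = l/√(l(l+1)) = √(l/(l+1)), so l/(l+1) = cos²(19.47°) = 0.8889.
Solving: l = 8.
Then |L| = ℏ√(8·9) = 6√2 ℏ.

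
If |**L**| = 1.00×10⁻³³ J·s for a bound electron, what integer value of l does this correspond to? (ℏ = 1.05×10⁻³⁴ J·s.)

In units of ℏ, |L| ≈ 9.524.
Set l(l+1) = 90.70; the integer solution is l = 9.

l = 9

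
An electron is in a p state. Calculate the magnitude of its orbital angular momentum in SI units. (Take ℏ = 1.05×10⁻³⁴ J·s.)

P corresponds to l = 1.
|L| = ℏ√(l(l+1)) = ℏ√(1·2) = √2 ℏ
Numerically, |L| = 1.414 × (1.05×10⁻³⁴ J·s) = 1.48×10⁻³⁴ J·s.

|L| = 1.48×10⁻³⁴ J·s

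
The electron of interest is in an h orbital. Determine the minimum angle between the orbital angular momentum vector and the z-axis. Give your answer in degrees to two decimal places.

θ_min ≈ 24.09°

The letter h corresponds to l = 5.
|L| = √(l(l+1)) ℏ = √30 ℏ.
The smallest angle corresponds to the largest L_z, i.e. m_l = l = 5, giving L_z = 5ℏ.
cos θ_min = 5/√30, so θ_min ≈ 24.09°.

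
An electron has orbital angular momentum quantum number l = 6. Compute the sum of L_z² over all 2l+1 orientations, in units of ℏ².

m_l runs from −6 to 6, i.e. {-6, -5, -4, -3, -2, -1, 0, 1, 2, 3, 4, 5, 6}.
Σ m_l² = 2·(1 + 4 + 9 + 16 + 25 + 36) = 182.

Σ(L_z)² = 182 ℏ²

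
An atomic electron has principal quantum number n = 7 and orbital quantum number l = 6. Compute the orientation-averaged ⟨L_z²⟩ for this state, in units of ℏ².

⟨L_z²⟩ = 14 ℏ²

m_l runs from −6 to 6, i.e. {-6, -5, -4, -3, -2, -1, 0, 1, 2, 3, 4, 5, 6}.
⟨L_z²⟩ = ℏ²·l(l+1)/3 = 14ℏ².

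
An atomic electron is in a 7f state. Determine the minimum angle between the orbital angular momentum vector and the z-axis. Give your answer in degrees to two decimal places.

θ_min ≈ 30.00°

7f means n = 7, l = 3.
|L| = √(l(l+1)) ℏ = 2√3 ℏ.
The smallest angle corresponds to the largest L_z, i.e. m_l = l = 3, giving L_z = 3ℏ.
cos θ_min = 3/√12, so θ_min ≈ 30.00°.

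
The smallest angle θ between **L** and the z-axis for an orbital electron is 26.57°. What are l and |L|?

cos θ_min = l/√(l(l+1)) = √(l/(l+1)), so l/(l+1) = cos²(26.57°) = 0.7999.
Thus l = 0.7999/(1 − 0.7999) ≈ 4.
Then |L| = ℏ√(4·5) = 2√5 ℏ.

l = 4, |L| = 2√5 ℏ ≈ 4.472ℏ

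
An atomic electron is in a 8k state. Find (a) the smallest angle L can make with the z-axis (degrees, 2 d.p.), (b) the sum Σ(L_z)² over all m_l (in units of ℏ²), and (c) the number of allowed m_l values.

The 8k subshell has l = 7.
cos θ_min = 7/√56, so θ_min ≈ 20.70°.
Σ m_l² = 280, so Σ(L_z)² = 280 ℏ².
There are 2l+1 = 15 values of m_l.

θ_min ≈ 20.70°; Σ(L_z)² = 280 ℏ²; 15 values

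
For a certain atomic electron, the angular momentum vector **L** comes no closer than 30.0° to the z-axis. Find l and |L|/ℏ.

l = 3, |L| = 2√3 ℏ ≈ 3.464ℏ

cos²θ_min = l/(l+1) = 0.7500.
Solving: l = 3.
Then |L| = ℏ√(3·4) = 2√3 ℏ.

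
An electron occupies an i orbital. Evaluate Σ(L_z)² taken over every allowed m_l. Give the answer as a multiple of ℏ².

For an i orbital, l = 6.
m_l runs from −6 to 6, i.e. {-6, -5, -4, -3, -2, -1, 0, 1, 2, 3, 4, 5, 6}.
Σ m_l² = l(l+1)(2l+1)/3 = 6·7·13/3 = 182.

Σ(L_z)² = 182 ℏ²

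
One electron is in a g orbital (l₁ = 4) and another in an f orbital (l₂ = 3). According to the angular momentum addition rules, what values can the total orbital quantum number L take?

By the triangle rule, |l₁ − l₂| ≤ L ≤ l₁ + l₂.
So L can be 1, 2, 3, 4, 5, 6, 7.

L = 1, 2, 3, 4, 5, 6, 7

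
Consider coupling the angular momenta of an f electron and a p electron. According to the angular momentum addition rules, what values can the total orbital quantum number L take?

L = 2, 3, 4

By the triangle rule, |l₁ − l₂| ≤ L ≤ l₁ + l₂.
L ∈ {2, 3, 4}.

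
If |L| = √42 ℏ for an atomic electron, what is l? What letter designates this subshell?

l = 6 (i orbital)

(|L|/ℏ)² = l(l+1) = 42.
The positive root is l = 6.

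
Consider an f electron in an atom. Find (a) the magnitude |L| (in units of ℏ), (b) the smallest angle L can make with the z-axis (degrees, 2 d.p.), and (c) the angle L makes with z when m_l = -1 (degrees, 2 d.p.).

|L| = 2√3 ℏ ≈ 3.464ℏ; θ_min ≈ 30.00°; θ(m_l=-1) ≈ 106.78°

F corresponds to l = 3.
|L| = ℏ√(3·4) = 2√3 ℏ ≈ 3.464ℏ.
cos θ_min = 3/√12, so θ_min ≈ 30.00°.
For m_l = -1: cos θ = -1/√12, θ ≈ 106.78°.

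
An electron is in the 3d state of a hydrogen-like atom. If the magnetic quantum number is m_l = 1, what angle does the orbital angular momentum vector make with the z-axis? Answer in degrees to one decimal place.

θ ≈ 65.9°

The 3d subshell has l = 2.
|L| = √(l(l+1)) ℏ = √6 ℏ.
L_z = m_l ℏ = 1ℏ.
cos θ = L_z/|L| = 1/√6, so θ ≈ 65.9°.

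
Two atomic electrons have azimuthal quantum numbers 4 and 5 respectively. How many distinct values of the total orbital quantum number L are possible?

Angular momentum addition gives L = |l₁ − l₂|, …, l₁ + l₂.
Allowed values: L = 1, 2, 3, 4, 5, 6, 7, 8, 9.
That is 9 values.

9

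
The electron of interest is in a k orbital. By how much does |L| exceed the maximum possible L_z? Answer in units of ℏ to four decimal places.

For a k orbital, l = 7.
|L| = 2√14 ℏ ≈ 7.4833ℏ, while L_z,max = lℏ = 7ℏ.
The difference is (2√14 − 7)ℏ ≈ 0.4833ℏ.

|L| − L_z,max ≈ 0.4833ℏ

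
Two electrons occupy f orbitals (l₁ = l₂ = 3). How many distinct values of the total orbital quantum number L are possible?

7

By the triangle rule, |l₁ − l₂| ≤ L ≤ l₁ + l₂.
Allowed values: L = 0, 1, 2, 3, 4, 5, 6.
That is 7 values.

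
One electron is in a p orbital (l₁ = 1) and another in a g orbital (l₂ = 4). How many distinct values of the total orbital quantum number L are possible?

By the triangle rule, |l₁ − l₂| ≤ L ≤ l₁ + l₂.
So L can be 3, 4, 5.
That is 3 values.

3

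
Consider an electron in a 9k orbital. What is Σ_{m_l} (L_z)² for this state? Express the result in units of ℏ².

Σ(L_z)² = 280 ℏ²

The 9k subshell has l = 7.
The allowed m_l values are -7, -6, -5, -4, -3, -2, -1, 0, 1, 2, 3, 4, 5, 6, 7.
Σ m_l² = 2·(1 + 4 + 9 + 16 + 25 + 36 + 49) = 280.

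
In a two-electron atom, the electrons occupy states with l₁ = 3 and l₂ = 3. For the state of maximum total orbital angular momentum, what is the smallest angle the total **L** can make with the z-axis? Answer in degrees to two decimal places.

θ_min ≈ 22.21°

By the triangle rule, |l₁ − l₂| ≤ L ≤ l₁ + l₂.
Allowed values: L = 0, 1, 2, 3, 4, 5, 6.
The maximum is L = 6, with |L_tot| = ℏ√(6·7) = √42 ℏ.
The minimum angle with z is arccos(6/√42) ≈ 22.21°.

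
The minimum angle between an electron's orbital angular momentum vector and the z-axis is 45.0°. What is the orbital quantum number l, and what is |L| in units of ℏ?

l = 1, |L| = √2 ℏ ≈ 1.414ℏ

At minimum angle, m_l = l, so cos θ = l/√(l(l+1)); cos²θ = l/(l+1) = 0.5000.
Thus l = 0.5000/(1 − 0.5000) ≈ 1.
Then |L| = ℏ√(1·2) = √2 ℏ.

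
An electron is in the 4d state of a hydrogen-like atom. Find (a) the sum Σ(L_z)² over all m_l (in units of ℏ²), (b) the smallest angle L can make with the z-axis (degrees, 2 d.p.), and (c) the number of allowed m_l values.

4d means n = 4, l = 2.
Σ m_l² = 10, so Σ(L_z)² = 10 ℏ².
cos θ_min = 2/√6, so θ_min ≈ 35.26°.
There are 2l+1 = 5 values of m_l.

Σ(L_z)² = 10 ℏ²; θ_min ≈ 35.26°; 5 values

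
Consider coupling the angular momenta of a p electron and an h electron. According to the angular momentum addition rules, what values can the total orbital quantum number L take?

L = 4, 5, 6

The total orbital quantum number L ranges from |l₁ − l₂| to l₁ + l₂ in integer steps.
L ∈ {4, 5, 6}.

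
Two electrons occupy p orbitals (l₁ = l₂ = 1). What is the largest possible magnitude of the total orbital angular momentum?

|L_tot|_max = √6 ℏ ≈ 2.449ℏ

L runs from |1 − 1| = 0 to 1 + 1 = 2.
So L can be 0, 1, 2.
The largest magnitude corresponds to L = 2: |L_tot| = ℏ√(2·3) = √6 ℏ.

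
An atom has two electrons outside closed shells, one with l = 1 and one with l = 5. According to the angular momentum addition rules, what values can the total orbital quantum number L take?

L runs from |1 − 5| = 4 to 1 + 5 = 6.
Allowed values: L = 4, 5, 6.

L = 4, 5, 6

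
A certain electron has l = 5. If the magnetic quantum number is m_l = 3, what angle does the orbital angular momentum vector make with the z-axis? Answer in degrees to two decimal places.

|L| = ℏ√(l(l+1)) = √30 ℏ.
L_z = m_l ℏ = 3ℏ.
cos θ = L_z/|L| = 3/√30, so θ ≈ 56.79°.

θ ≈ 56.79°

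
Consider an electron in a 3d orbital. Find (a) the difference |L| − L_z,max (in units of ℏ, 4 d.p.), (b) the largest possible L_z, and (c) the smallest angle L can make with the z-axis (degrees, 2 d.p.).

|L|−L_z,max ≈ 0.4495ℏ; L_z,max = 2ℏ; θ_min ≈ 35.26°

For 3d, l = 2.
|L| − L_z,max = (√6 − 2)ℏ ≈ 0.4495ℏ.
L_z,max = lℏ = 2ℏ.
cos θ_min = 2/√6, so θ_min ≈ 35.26°.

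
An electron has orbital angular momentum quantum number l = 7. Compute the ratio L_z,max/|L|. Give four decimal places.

L_z,max/|L| = 0.9354

|L| = 2√14 ℏ ≈ 7.4833ℏ, while L_z,max = lℏ = 7ℏ.
L_z,max/|L| = 7/√56 = 0.9354.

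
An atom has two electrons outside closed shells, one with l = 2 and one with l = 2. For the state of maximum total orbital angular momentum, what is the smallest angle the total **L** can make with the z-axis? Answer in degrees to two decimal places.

θ_min ≈ 26.57°

The total orbital quantum number L ranges from |l₁ − l₂| to l₁ + l₂ in integer steps.
So L can be 0, 1, 2, 3, 4.
The maximum is L = 4, with |L_tot| = ℏ√(4·5) = 2√5 ℏ.
The minimum angle with z is arccos(4/√20) ≈ 26.57°.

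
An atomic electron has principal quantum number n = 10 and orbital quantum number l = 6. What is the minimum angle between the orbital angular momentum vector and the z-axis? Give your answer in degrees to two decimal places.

|L| = ℏ√(l(l+1)) = √42 ℏ.
The smallest angle corresponds to the largest L_z, i.e. m_l = l = 6, giving L_z = 6ℏ.
cos θ_min = 6/√42, so θ_min ≈ 22.21°.

θ_min ≈ 22.21°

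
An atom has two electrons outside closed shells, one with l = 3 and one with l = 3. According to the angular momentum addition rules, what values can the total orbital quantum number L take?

L = 0, 1, 2, 3, 4, 5, 6

By the triangle rule, |l₁ − l₂| ≤ L ≤ l₁ + l₂.
Allowed values: L = 0, 1, 2, 3, 4, 5, 6.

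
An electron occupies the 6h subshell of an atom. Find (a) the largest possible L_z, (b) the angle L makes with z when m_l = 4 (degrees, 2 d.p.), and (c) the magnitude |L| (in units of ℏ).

The 6h subshell has l = 5.
L_z,max = lℏ = 5ℏ.
For m_l = 4: cos θ = 4/√30, θ ≈ 43.09°.
|L| = ℏ√(5·6) = √30 ℏ ≈ 5.477ℏ.

L_z,max = 5ℏ; θ(m_l=4) ≈ 43.09°; |L| = √30 ℏ ≈ 5.477ℏ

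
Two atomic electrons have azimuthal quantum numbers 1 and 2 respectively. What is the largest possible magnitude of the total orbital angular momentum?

|L_tot|_max = 2√3 ℏ ≈ 3.464ℏ

Angular momentum addition gives L = |l₁ − l₂|, …, l₁ + l₂.
L ∈ {1, 2, 3}.
The largest magnitude corresponds to L = 3: |L_tot| = ℏ√(3·4) = 2√3 ℏ.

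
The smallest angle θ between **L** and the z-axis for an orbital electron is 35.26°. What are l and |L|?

cos θ_min = l/√(l(l+1)) = √(l/(l+1)), so l/(l+1) = cos²(35.26°) = 0.6667.
Thus l = 0.6667/(1 − 0.6667) ≈ 2.
Then |L| = ℏ√(2·3) = √6 ℏ.

l = 2, |L| = √6 ℏ ≈ 2.449ℏ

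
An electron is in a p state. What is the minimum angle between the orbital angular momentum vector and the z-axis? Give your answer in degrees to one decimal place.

For a p orbital, l = 1.
|L| = ℏ√(l(l+1)) = √2 ℏ.
The smallest angle corresponds to the largest L_z, i.e. m_l = l = 1, giving L_z = 1ℏ.
cos θ_min = 1/√2, so θ_min ≈ 45.0°.

θ_min ≈ 45.0°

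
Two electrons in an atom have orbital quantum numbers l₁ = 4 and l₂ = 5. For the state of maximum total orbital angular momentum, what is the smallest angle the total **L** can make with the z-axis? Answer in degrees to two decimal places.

θ_min ≈ 18.43°

The total orbital quantum number L ranges from |l₁ − l₂| to l₁ + l₂ in integer steps.
So L can be 1, 2, 3, 4, 5, 6, 7, 8, 9.
The maximum is L = 9, with |L_tot| = ℏ√(9·10) = 3√10 ℏ.
The minimum angle with z is arccos(9/√90) ≈ 18.43°.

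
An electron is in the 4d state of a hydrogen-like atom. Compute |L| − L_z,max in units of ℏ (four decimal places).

The 4d subshell has l = 2.
|L| = √6 ℏ ≈ 2.4495ℏ, while L_z,max = lℏ = 2ℏ.
The difference is (√6 − 2)ℏ ≈ 0.4495ℏ.

|L| − L_z,max ≈ 0.4495ℏ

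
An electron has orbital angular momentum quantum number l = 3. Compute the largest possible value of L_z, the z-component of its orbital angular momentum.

L_z = m_l ℏ with m_l ∈ {−3, …, 3}; the maximum is m_l = 3.

L_z,max = 3ℏ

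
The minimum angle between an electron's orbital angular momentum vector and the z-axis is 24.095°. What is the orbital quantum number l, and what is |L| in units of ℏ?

At minimum angle, m_l = l, so cos θ = l/√(l(l+1)); cos²θ = l/(l+1) = 0.8333.
Thus l = 0.8333/(1 − 0.8333) ≈ 5.
Then |L| = ℏ√(5·6) = √30 ℏ.

l = 5, |L| = √30 ℏ ≈ 5.477ℏ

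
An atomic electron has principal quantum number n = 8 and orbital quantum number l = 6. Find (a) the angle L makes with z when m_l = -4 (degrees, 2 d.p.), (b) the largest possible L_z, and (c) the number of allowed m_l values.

θ(m_l=-4) ≈ 128.11°; L_z,max = 6ℏ; 13 values

For m_l = -4: cos θ = -4/√42, θ ≈ 128.11°.
L_z,max = lℏ = 6ℏ.
There are 2l+1 = 13 values of m_l.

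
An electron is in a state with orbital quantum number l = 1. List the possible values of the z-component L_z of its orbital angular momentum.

L_z = m_l ℏ with m_l ranging from −l to +l in integer steps.
For l = 1: m_l ∈ {-1, 0, 1}.

L_z ∈ {−ℏ, 0, ℏ}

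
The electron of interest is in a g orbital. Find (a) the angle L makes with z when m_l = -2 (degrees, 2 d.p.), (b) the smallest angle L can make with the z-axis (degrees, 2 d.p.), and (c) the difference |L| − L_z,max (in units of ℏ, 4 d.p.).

θ(m_l=-2) ≈ 116.57°; θ_min ≈ 26.57°; |L|−L_z,max ≈ 0.4721ℏ

For a g orbital, l = 4.
For m_l = -2: cos θ = -2/√20, θ ≈ 116.57°.
cos θ_min = 4/√20, so θ_min ≈ 26.57°.
|L| − L_z,max = (2√5 − 4)ℏ ≈ 0.4721ℏ.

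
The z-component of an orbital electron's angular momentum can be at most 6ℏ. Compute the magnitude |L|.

|L| = √42 ℏ ≈ 6.481ℏ

L_z,max = lℏ, so l = 6.
|L| = √(l(l+1)) ℏ = √42 ℏ.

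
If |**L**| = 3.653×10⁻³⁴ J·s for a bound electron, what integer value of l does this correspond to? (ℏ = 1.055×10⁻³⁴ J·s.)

l = 3

In units of ℏ, |L| ≈ 3.463.
(|L|/ℏ)² = l(l+1) ≈ 11.99 ⇒ l = 3.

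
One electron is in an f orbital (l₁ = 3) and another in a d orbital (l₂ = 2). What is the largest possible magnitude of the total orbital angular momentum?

Angular momentum addition gives L = |l₁ − l₂|, …, l₁ + l₂.
Allowed values: L = 1, 2, 3, 4, 5.
The largest magnitude corresponds to L = 5: |L_tot| = ℏ√(5·6) = √30 ℏ.

|L_tot|_max = √30 ℏ ≈ 5.477ℏ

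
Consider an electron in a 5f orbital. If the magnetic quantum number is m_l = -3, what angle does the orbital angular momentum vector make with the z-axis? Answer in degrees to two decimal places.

θ ≈ 150.00°

5f means n = 5, l = 3.
|L| = ℏ√(l(l+1)) = 2√3 ℏ.
L_z = m_l ℏ = −3ℏ.
cos θ = L_z/|L| = -3/√12, so θ ≈ 150.00°.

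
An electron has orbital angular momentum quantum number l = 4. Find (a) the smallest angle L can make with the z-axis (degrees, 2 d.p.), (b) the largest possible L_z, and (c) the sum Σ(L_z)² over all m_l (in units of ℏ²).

cos θ_min = 4/√20, so θ_min ≈ 26.57°.
L_z,max = lℏ = 4ℏ.
Σ m_l² = 60, so Σ(L_z)² = 60 ℏ².

θ_min ≈ 26.57°; L_z,max = 4ℏ; Σ(L_z)² = 60 ℏ²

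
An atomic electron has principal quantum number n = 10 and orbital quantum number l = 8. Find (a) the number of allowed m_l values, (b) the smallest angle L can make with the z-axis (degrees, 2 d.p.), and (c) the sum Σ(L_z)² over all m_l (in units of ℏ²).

There are 2l+1 = 17 values of m_l.
cos θ_min = 8/√72, so θ_min ≈ 19.47°.
Σ m_l² = 408, so Σ(L_z)² = 408 ℏ².

17 values; θ_min ≈ 19.47°; Σ(L_z)² = 408 ℏ²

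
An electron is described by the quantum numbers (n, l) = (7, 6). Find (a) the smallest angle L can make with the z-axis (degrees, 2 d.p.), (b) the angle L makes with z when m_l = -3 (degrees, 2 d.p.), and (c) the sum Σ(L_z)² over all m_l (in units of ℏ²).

cos θ_min = 6/√42, so θ_min ≈ 22.21°.
For m_l = -3: cos θ = -3/√42, θ ≈ 117.58°.
Σ m_l² = 182, so Σ(L_z)² = 182 ℏ².

θ_min ≈ 22.21°; θ(m_l=-3) ≈ 117.58°; Σ(L_z)² = 182 ℏ²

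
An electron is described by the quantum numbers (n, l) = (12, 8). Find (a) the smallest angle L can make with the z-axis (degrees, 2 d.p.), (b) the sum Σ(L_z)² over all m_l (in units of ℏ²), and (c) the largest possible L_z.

cos θ_min = 8/√72, so θ_min ≈ 19.47°.
Σ m_l² = 408, so Σ(L_z)² = 408 ℏ².
L_z,max = lℏ = 8ℏ.

θ_min ≈ 19.47°; Σ(L_z)² = 408 ℏ²; L_z,max = 8ℏ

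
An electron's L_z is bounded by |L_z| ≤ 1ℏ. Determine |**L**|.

L_z,max = lℏ, so l = 1.
|L| = √(l(l+1)) ℏ = √2 ℏ.

|L| = √2 ℏ ≈ 1.414ℏ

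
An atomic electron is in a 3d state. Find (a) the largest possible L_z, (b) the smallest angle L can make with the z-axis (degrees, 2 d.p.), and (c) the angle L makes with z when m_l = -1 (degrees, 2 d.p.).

For 3d, l = 2.
L_z,max = lℏ = 2ℏ.
cos θ_min = 2/√6, so θ_min ≈ 35.26°.
For m_l = -1: cos θ = -1/√6, θ ≈ 114.09°.

L_z,max = 2ℏ; θ_min ≈ 35.26°; θ(m_l=-1) ≈ 114.09°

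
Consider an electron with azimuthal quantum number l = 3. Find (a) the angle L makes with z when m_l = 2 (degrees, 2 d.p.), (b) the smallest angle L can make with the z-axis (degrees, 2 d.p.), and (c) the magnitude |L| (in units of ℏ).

θ(m_l=2) ≈ 54.74°; θ_min ≈ 30.00°; |L| = 2√3 ℏ ≈ 3.464ℏ

For m_l = 2: cos θ = 2/√12, θ ≈ 54.74°.
cos θ_min = 3/√12, so θ_min ≈ 30.00°.
|L| = ℏ√(3·4) = 2√3 ℏ ≈ 3.464ℏ.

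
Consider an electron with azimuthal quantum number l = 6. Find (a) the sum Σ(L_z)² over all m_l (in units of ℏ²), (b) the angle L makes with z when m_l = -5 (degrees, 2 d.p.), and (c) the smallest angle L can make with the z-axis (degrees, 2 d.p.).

Σ(L_z)² = 182 ℏ²; θ(m_l=-5) ≈ 140.49°; θ_min ≈ 22.21°

Σ m_l² = 182, so Σ(L_z)² = 182 ℏ².
For m_l = -5: cos θ = -5/√42, θ ≈ 140.49°.
cos θ_min = 6/√42, so θ_min ≈ 22.21°.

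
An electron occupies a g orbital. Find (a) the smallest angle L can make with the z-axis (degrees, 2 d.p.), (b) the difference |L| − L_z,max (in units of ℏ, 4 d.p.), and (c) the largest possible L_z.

θ_min ≈ 26.57°; |L|−L_z,max ≈ 0.4721ℏ; L_z,max = 4ℏ

For a g orbital, l = 4.
cos θ_min = 4/√20, so θ_min ≈ 26.57°.
|L| − L_z,max = (2√5 − 4)ℏ ≈ 0.4721ℏ.
L_z,max = lℏ = 4ℏ.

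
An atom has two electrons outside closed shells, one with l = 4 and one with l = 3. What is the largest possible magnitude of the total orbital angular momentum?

The total orbital quantum number L ranges from |l₁ − l₂| to l₁ + l₂ in integer steps.
Allowed values: L = 1, 2, 3, 4, 5, 6, 7.
The largest magnitude corresponds to L = 7: |L_tot| = ℏ√(7·8) = 2√14 ℏ.

|L_tot|_max = 2√14 ℏ ≈ 7.483ℏ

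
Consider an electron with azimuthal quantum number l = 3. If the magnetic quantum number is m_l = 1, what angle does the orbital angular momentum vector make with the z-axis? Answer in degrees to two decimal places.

θ ≈ 73.22°

|L| = ℏ√(l(l+1)) = 2√3 ℏ.
L_z = m_l ℏ = 1ℏ.
cos θ = L_z/|L| = 1/√12, so θ ≈ 73.22°.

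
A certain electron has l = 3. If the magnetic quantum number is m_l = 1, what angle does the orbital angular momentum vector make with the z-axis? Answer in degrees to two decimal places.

|L| = √(l(l+1)) ℏ = 2√3 ℏ.
L_z = m_l ℏ = 1ℏ.
cos θ = L_z/|L| = 1/√12, so θ ≈ 73.22°.

θ ≈ 73.22°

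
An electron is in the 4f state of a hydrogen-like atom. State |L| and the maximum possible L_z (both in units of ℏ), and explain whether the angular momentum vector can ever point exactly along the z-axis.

For 4f, l = 3.
|L| = 2√3 ℏ ≈ 3.4641ℏ, while L_z,max = lℏ = 3ℏ.
Since |L| > L_z,max, the vector can never point exactly along z; the closest it comes is θ_min = arccos(3/√12) ≈ 30.0°.

No: L_z,max = 3ℏ < |L| = 2√3 ℏ ≈ 3.464ℏ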